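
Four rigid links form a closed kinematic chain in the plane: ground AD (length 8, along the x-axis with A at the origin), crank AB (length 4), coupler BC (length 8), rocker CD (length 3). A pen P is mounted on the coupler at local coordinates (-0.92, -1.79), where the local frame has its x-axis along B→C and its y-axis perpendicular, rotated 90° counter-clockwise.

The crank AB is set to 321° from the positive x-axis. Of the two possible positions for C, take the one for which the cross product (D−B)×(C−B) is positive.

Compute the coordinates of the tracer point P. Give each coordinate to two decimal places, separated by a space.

A=(0,0), D=(8.00,0)
B = A + 4.00·(cos321°, sin321°) = (3.1086, -2.5173)
|BD| = 5.5012
circle(B,8.00) ∩ circle(D,3.00): a=7.7495, h=1.9862
  candidates: C₊=(9.0903,2.7948) cross=10.926; C₋=(10.9080,-0.7372) cross=-10.926
  mode + wants cross > 0 → take C=(9.0903,2.7948) (cross=10.926)
ex = (C−B)/|BC| = (0.7477,0.6640); ey = (-0.6640,0.7477)
P = B + -0.92·ex + -1.79·ey = (3.6093,-4.4666)

3.61 -4.47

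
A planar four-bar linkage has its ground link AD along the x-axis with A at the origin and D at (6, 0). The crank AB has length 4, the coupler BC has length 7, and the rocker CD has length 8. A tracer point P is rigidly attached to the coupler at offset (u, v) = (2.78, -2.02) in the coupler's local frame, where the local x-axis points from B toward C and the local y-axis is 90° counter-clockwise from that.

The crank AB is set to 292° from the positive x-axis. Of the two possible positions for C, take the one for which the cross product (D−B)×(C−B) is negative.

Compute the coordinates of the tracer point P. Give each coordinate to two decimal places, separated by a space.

2.50 -7.00

A=(0,0), D=(6.00,0)
B = A + 4.00·(cos292°, sin292°) = (1.4984, -3.7087)
|BD| = 5.8326
circle(B,7.00) ∩ circle(D,8.00): a=1.6304, h=6.8075
  candidates: C₊=(-1.5719,2.5820) cross=39.705; C₋=(7.0854,-7.9260) cross=-39.705
  mode - wants cross < 0 → take C=(7.0854,-7.9260) (cross=-39.705)
ex = (C−B)/|BC| = (0.7981,-0.6025); ey = (0.6025,0.7981)
P = B + 2.78·ex + -2.02·ey = (2.5003,-6.9958)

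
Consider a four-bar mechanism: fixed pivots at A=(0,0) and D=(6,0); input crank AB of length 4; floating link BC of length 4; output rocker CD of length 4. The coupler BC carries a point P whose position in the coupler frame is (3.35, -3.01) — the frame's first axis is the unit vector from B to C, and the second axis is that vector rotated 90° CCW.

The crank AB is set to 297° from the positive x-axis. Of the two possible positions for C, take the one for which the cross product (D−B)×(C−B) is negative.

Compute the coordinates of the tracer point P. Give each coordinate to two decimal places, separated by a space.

A=(0,0), D=(6.00,0)
B = A + 4.00·(cos297°, sin297°) = (1.8160, -3.5640)
|BD| = 5.4962
circle(B,4.00) ∩ circle(D,4.00): a=2.7481, h=2.9065
  candidates: C₊=(2.0232,0.4306) cross=15.975; C₋=(5.7927,-3.9946) cross=-15.975
  mode - wants cross < 0 → take C=(5.7927,-3.9946) (cross=-15.975)
ex = (C−B)/|BC| = (0.9942,-0.1076); ey = (0.1076,0.9942)
P = B + 3.35·ex + -3.01·ey = (4.8225,-6.9172)

4.82 -6.92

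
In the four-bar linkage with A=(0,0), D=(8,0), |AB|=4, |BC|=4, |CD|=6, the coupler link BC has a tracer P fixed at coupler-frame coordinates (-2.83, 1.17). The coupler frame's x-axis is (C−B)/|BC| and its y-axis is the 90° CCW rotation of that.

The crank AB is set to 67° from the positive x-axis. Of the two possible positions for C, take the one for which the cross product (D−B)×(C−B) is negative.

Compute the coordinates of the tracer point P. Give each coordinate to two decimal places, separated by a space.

2.41 6.62

A=(0,0), D=(8.00,0)
B = A + 4.00·(cos67°, sin67°) = (1.5629, 3.6820)
|BD| = 7.4157
circle(B,4.00) ∩ circle(D,6.00): a=2.3594, h=3.2301
  candidates: C₊=(5.2147,5.3143) cross=23.953; C₋=(2.0072,-0.2932) cross=-23.953
  mode - wants cross < 0 → take C=(2.0072,-0.2932) (cross=-23.953)
ex = (C−B)/|BC| = (0.1111,-0.9938); ey = (0.9938,0.1111)
P = B + -2.83·ex + 1.17·ey = (2.4114,6.6245)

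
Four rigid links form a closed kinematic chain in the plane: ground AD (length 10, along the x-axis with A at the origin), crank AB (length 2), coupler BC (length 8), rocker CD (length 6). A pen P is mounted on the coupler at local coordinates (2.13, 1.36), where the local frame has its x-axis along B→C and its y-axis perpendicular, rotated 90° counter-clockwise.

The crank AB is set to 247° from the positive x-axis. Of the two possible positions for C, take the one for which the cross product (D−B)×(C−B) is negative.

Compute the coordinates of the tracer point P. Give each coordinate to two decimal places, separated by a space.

A=(0,0), D=(10.00,0)
B = A + 2.00·(cos247°, sin247°) = (-0.7815, -1.8410)
|BD| = 10.9375
circle(B,8.00) ∩ circle(D,6.00): a=6.7488, h=4.2958
  candidates: C₊=(5.1479,3.5295) cross=46.986; C₋=(6.5941,-4.9396) cross=-46.986
  mode - wants cross < 0 → take C=(6.5941,-4.9396) (cross=-46.986)
ex = (C−B)/|BC| = (0.9219,-0.3873); ey = (0.3873,0.9219)
P = B + 2.13·ex + 1.36·ey = (1.7090,-1.4122)

1.71 -1.41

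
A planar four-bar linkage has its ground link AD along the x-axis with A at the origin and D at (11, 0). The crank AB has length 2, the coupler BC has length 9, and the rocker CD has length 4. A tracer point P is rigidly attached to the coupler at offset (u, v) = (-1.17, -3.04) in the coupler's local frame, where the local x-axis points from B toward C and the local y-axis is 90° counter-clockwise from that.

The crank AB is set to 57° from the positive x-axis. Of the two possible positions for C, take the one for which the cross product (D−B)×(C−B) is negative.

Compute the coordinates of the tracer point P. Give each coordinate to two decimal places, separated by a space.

-1.55 -0.23

A=(0,0), D=(11.00,0)
B = A + 2.00·(cos57°, sin57°) = (1.0893, 1.6773)
|BD| = 10.0517
circle(B,9.00) ∩ circle(D,4.00): a=8.2591, h=3.5759
  candidates: C₊=(9.8293,3.8249) cross=35.943; C₋=(8.6359,-3.2266) cross=-35.943
  mode - wants cross < 0 → take C=(8.6359,-3.2266) (cross=-35.943)
ex = (C−B)/|BC| = (0.8385,-0.5449); ey = (0.5449,0.8385)
P = B + -1.17·ex + -3.04·ey = (-1.5482,-0.2342)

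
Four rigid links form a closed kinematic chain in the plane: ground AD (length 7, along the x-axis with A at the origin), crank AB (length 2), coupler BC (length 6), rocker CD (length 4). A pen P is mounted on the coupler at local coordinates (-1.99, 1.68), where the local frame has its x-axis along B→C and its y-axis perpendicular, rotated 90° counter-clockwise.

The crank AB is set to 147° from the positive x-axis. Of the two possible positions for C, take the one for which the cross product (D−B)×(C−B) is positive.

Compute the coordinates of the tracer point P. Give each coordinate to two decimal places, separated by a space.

-4.05 2.16

A=(0,0), D=(7.00,0)
B = A + 2.00·(cos147°, sin147°) = (-1.6773, 1.0893)
|BD| = 8.7454
circle(B,6.00) ∩ circle(D,4.00): a=5.5162, h=2.3605
  candidates: C₊=(4.0899,2.7443) cross=20.643; C₋=(3.5019,-1.9399) cross=-20.643
  mode + wants cross > 0 → take C=(4.0899,2.7443) (cross=20.643)
ex = (C−B)/|BC| = (0.9612,0.2758); ey = (-0.2758,0.9612)
P = B + -1.99·ex + 1.68·ey = (-4.0535,2.1552)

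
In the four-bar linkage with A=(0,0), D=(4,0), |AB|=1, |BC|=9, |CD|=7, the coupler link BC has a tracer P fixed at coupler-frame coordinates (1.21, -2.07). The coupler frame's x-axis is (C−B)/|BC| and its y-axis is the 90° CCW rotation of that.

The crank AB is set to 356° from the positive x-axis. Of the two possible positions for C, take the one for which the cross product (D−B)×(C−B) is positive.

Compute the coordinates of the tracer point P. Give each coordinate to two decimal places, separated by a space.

3.28 -0.80

A=(0,0), D=(4.00,0)
B = A + 1.00·(cos356°, sin356°) = (0.9976, -0.0698)
|BD| = 3.0032
circle(B,9.00) ∩ circle(D,7.00): a=6.8292, h=5.8619
  candidates: C₊=(7.6888,5.9492) cross=17.605; C₋=(7.9611,-5.7715) cross=-17.605
  mode + wants cross > 0 → take C=(7.6888,5.9492) (cross=17.605)
ex = (C−B)/|BC| = (0.7435,0.6688); ey = (-0.6688,0.7435)
P = B + 1.21·ex + -2.07·ey = (3.2815,-0.7995)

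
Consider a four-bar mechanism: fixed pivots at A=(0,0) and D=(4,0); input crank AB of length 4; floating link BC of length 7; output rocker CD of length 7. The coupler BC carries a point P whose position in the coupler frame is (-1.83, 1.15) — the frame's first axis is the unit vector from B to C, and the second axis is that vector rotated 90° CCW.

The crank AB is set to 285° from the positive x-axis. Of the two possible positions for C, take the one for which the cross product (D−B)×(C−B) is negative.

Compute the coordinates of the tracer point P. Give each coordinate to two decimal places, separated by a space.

A=(0,0), D=(4.00,0)
B = A + 4.00·(cos285°, sin285°) = (1.0353, -3.8637)
|BD| = 4.8701
circle(B,7.00) ∩ circle(D,7.00): a=2.4350, h=6.5628
  candidates: C₊=(-2.6890,2.0633) cross=31.962; C₋=(7.7243,-5.9270) cross=-31.962
  mode - wants cross < 0 → take C=(7.7243,-5.9270) (cross=-31.962)
ex = (C−B)/|BC| = (0.9556,-0.2948); ey = (0.2948,0.9556)
P = B + -1.83·ex + 1.15·ey = (-0.3744,-2.2254)

-0.37 -2.23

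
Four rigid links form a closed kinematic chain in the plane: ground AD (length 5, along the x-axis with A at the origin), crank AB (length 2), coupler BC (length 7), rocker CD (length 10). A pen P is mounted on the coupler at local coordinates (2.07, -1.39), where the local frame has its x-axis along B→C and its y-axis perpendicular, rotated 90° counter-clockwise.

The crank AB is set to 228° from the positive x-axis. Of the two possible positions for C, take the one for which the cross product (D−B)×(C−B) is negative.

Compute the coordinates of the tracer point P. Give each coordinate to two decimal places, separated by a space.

-2.44 -3.73

A=(0,0), D=(5.00,0)
B = A + 2.00·(cos228°, sin228°) = (-1.3383, -1.4863)
|BD| = 6.5102
circle(B,7.00) ∩ circle(D,10.00): a=-0.6618, h=6.9686
  candidates: C₊=(-3.5736,5.1472) cross=45.367; C₋=(-0.3917,-8.4220) cross=-45.367
  mode - wants cross < 0 → take C=(-0.3917,-8.4220) (cross=-45.367)
ex = (C−B)/|BC| = (0.1352,-0.9908); ey = (0.9908,0.1352)
P = B + 2.07·ex + -1.39·ey = (-2.4356,-3.7252)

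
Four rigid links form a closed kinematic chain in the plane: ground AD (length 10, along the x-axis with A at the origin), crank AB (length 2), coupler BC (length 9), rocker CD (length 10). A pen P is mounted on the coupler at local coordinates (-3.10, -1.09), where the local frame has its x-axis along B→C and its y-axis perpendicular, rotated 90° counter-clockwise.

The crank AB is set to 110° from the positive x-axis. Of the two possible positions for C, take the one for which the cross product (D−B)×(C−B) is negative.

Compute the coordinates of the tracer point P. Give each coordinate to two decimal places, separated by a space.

A=(0,0), D=(10.00,0)
B = A + 2.00·(cos110°, sin110°) = (-0.6840, 1.8794)
|BD| = 10.8481
circle(B,9.00) ∩ circle(D,10.00): a=4.5483, h=7.7661
  candidates: C₊=(5.1409,8.7401) cross=84.248; C₋=(2.4500,-6.5573) cross=-84.248
  mode - wants cross < 0 → take C=(2.4500,-6.5573) (cross=-84.248)
ex = (C−B)/|BC| = (0.3482,-0.9374); ey = (0.9374,0.3482)
P = B + -3.10·ex + -1.09·ey = (-2.7853,4.4058)

-2.79 4.41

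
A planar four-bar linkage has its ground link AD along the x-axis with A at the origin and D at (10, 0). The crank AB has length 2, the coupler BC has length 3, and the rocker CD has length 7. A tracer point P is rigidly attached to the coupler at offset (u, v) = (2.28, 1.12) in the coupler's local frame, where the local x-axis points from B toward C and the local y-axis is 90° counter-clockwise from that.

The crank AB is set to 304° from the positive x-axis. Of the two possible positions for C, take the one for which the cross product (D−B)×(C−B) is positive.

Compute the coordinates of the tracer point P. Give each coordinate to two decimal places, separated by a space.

1.71 0.81

A=(0,0), D=(10.00,0)
B = A + 2.00·(cos304°, sin304°) = (1.1184, -1.6581)
|BD| = 9.0351
circle(B,3.00) ∩ circle(D,7.00): a=2.3039, h=1.9214
  candidates: C₊=(3.0306,0.6535) cross=17.360; C₋=(3.7358,-3.1241) cross=-17.360
  mode + wants cross > 0 → take C=(3.0306,0.6535) (cross=17.360)
ex = (C−B)/|BC| = (0.6374,0.7705); ey = (-0.7705,0.6374)
P = B + 2.28·ex + 1.12·ey = (1.7086,0.8126)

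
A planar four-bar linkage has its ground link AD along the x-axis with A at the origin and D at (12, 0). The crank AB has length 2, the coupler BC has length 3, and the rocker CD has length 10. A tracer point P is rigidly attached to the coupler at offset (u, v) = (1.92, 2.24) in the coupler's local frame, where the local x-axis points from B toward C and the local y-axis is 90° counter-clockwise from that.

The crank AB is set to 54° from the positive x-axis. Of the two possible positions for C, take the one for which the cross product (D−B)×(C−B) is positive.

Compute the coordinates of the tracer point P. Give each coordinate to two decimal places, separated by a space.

A=(0,0), D=(12.00,0)
B = A + 2.00·(cos54°, sin54°) = (1.1756, 1.6180)
|BD| = 10.9447
circle(B,3.00) ∩ circle(D,10.00): a=1.3151, h=2.6964
  candidates: C₊=(2.8748,4.0904) cross=29.511; C₋=(2.0776,-1.2432) cross=-29.511
  mode + wants cross > 0 → take C=(2.8748,4.0904) (cross=29.511)
ex = (C−B)/|BC| = (0.5664,0.8241); ey = (-0.8241,0.5664)
P = B + 1.92·ex + 2.24·ey = (0.4171,4.4691)

0.42 4.47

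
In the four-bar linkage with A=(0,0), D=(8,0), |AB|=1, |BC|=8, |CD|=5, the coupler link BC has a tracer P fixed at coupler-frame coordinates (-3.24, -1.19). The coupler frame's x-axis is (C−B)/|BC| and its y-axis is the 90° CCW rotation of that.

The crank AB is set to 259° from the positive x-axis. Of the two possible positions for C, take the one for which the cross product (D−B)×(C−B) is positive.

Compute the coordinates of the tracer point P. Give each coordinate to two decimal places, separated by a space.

-1.77 -4.05

A=(0,0), D=(8.00,0)
B = A + 1.00·(cos259°, sin259°) = (-0.1908, -0.9816)
|BD| = 8.2494
circle(B,8.00) ∩ circle(D,5.00): a=6.4885, h=4.6797
  candidates: C₊=(5.6948,4.4369) cross=38.604; C₋=(6.8085,-4.8559) cross=-38.604
  mode + wants cross > 0 → take C=(5.6948,4.4369) (cross=38.604)
ex = (C−B)/|BC| = (0.7357,0.6773); ey = (-0.6773,0.7357)
P = B + -3.24·ex + -1.19·ey = (-1.7685,-4.0516)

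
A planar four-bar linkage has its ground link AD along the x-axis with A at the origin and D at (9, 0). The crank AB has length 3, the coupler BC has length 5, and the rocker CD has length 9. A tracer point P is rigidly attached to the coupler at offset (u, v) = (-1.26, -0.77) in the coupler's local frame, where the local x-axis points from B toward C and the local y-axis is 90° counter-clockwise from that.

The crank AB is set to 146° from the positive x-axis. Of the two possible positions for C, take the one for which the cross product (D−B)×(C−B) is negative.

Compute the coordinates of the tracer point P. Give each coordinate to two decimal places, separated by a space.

A=(0,0), D=(9.00,0)
B = A + 3.00·(cos146°, sin146°) = (-2.4871, 1.6776)
|BD| = 11.6090
circle(B,5.00) ∩ circle(D,9.00): a=3.3926, h=3.6730
  candidates: C₊=(1.4006,4.8217) cross=42.639; C₋=(0.3391,-2.4471) cross=-42.639
  mode - wants cross < 0 → take C=(0.3391,-2.4471) (cross=-42.639)
ex = (C−B)/|BC| = (0.5652,-0.8249); ey = (0.8249,0.5652)
P = B + -1.26·ex + -0.77·ey = (-3.8345,2.2818)

-3.83 2.28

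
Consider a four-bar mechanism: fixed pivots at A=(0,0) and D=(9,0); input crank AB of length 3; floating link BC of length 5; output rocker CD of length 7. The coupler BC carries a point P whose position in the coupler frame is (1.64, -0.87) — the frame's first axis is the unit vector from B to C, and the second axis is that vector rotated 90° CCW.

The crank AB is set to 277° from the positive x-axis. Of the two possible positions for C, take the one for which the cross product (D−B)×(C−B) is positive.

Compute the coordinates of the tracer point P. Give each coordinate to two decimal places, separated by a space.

1.78 -1.77

A=(0,0), D=(9.00,0)
B = A + 3.00·(cos277°, sin277°) = (0.3656, -2.9776)
|BD| = 9.1334
circle(B,5.00) ∩ circle(D,7.00): a=3.2528, h=3.7972
  candidates: C₊=(2.2028,1.6726) cross=34.682; C₋=(4.6787,-5.5069) cross=-34.682
  mode + wants cross > 0 → take C=(2.2028,1.6726) (cross=34.682)
ex = (C−B)/|BC| = (0.3674,0.9301); ey = (-0.9301,0.3674)
P = B + 1.64·ex + -0.87·ey = (1.7773,-1.7720)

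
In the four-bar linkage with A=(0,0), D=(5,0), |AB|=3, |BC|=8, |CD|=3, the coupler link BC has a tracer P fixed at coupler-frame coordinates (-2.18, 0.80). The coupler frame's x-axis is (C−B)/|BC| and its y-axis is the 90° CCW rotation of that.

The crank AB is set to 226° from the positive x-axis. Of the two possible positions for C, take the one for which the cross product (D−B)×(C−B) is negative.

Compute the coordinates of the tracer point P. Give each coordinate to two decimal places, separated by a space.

A=(0,0), D=(5.00,0)
B = A + 3.00·(cos226°, sin226°) = (-2.0840, -2.1580)
|BD| = 7.4054
circle(B,8.00) ∩ circle(D,3.00): a=7.4162, h=3.0000
  candidates: C₊=(4.1361,2.8729) cross=22.216; C₋=(5.8846,-2.8666) cross=-22.216
  mode - wants cross < 0 → take C=(5.8846,-2.8666) (cross=-22.216)
ex = (C−B)/|BC| = (0.9961,-0.0886); ey = (0.0886,0.9961)
P = B + -2.18·ex + 0.80·ey = (-4.1845,-1.1681)

-4.18 -1.17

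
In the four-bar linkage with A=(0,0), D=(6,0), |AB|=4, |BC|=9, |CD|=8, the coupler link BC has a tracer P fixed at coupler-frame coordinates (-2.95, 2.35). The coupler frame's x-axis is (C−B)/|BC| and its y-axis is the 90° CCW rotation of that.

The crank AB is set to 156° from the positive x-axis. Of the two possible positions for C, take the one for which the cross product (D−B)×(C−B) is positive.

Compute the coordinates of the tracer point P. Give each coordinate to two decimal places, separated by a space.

A=(0,0), D=(6.00,0)
B = A + 4.00·(cos156°, sin156°) = (-3.6542, 1.6269)
|BD| = 9.7903
circle(B,9.00) ∩ circle(D,8.00): a=5.7634, h=6.9126
  candidates: C₊=(3.1778,7.4857) cross=67.676; C₋=(0.8803,-6.1473) cross=-67.676
  mode + wants cross > 0 → take C=(3.1778,7.4857) (cross=67.676)
ex = (C−B)/|BC| = (0.7591,0.6510); ey = (-0.6510,0.7591)
P = B + -2.95·ex + 2.35·ey = (-7.4233,1.4905)

-7.42 1.49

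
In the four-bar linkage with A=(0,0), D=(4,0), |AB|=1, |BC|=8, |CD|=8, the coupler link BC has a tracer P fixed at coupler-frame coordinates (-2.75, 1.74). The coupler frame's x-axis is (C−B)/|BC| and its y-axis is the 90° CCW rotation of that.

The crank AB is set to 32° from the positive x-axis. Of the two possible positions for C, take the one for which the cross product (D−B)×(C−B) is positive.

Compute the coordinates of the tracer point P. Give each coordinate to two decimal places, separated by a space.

-1.76 -1.41

A=(0,0), D=(4.00,0)
B = A + 1.00·(cos32°, sin32°) = (0.8480, 0.5299)
|BD| = 3.1962
circle(B,8.00) ∩ circle(D,8.00): a=1.5981, h=7.8388
  candidates: C₊=(3.7237,7.9952) cross=25.054; C₋=(1.1244,-7.4653) cross=-25.054
  mode + wants cross > 0 → take C=(3.7237,7.9952) (cross=25.054)
ex = (C−B)/|BC| = (0.3595,0.9332); ey = (-0.9332,0.3595)
P = B + -2.75·ex + 1.74·ey = (-1.7642,-1.4108)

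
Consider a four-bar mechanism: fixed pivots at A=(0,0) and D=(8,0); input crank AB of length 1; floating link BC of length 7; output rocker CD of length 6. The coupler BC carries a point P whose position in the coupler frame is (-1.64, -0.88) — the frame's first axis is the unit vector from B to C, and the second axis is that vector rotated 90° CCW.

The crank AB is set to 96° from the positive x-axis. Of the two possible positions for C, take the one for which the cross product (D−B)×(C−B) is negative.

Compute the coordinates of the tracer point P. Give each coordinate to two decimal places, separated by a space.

-1.80 1.77

A=(0,0), D=(8.00,0)
B = A + 1.00·(cos96°, sin96°) = (-0.1045, 0.9945)
|BD| = 8.1653
circle(B,7.00) ∩ circle(D,6.00): a=4.8787, h=5.0198
  candidates: C₊=(5.3493,5.3827) cross=40.988; C₋=(4.1265,-4.5821) cross=-40.988
  mode - wants cross < 0 → take C=(4.1265,-4.5821) (cross=-40.988)
ex = (C−B)/|BC| = (0.6044,-0.7967); ey = (0.7967,0.6044)
P = B + -1.64·ex + -0.88·ey = (-1.7968,1.7692)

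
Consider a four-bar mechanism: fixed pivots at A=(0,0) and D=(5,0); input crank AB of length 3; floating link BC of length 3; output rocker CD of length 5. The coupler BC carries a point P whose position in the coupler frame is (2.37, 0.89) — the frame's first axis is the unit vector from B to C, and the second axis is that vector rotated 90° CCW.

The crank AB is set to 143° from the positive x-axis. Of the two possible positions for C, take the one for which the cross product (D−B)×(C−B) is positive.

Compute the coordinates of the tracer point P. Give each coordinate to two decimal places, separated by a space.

-0.21 3.08

A=(0,0), D=(5.00,0)
B = A + 3.00·(cos143°, sin143°) = (-2.3959, 1.8054)
|BD| = 7.6131
circle(B,3.00) ∩ circle(D,5.00): a=2.7557, h=1.1858
  candidates: C₊=(0.5624,2.3039) cross=9.027; C₋=(-0.0000,-0.0000) cross=-9.027
  mode + wants cross > 0 → take C=(0.5624,2.3039) (cross=9.027)
ex = (C−B)/|BC| = (0.9861,0.1661); ey = (-0.1661,0.9861)
P = B + 2.37·ex + 0.89·ey = (-0.2067,3.0768)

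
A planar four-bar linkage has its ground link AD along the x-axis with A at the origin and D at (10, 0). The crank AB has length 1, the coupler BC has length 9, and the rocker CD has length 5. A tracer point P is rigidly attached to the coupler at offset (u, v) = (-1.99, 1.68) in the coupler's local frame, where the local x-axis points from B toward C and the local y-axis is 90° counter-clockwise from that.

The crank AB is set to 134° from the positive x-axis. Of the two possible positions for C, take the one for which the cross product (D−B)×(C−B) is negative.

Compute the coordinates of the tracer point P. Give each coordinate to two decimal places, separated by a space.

A=(0,0), D=(10.00,0)
B = A + 1.00·(cos134°, sin134°) = (-0.6947, 0.7193)
|BD| = 10.7188
circle(B,9.00) ∩ circle(D,5.00): a=7.9716, h=4.1777
  candidates: C₊=(7.5394,4.3526) cross=44.780; C₋=(6.9786,-3.9839) cross=-44.780
  mode - wants cross < 0 → take C=(6.9786,-3.9839) (cross=-44.780)
ex = (C−B)/|BC| = (0.8526,-0.5226); ey = (0.5226,0.8526)
P = B + -1.99·ex + 1.68·ey = (-1.5134,3.1916)

-1.51 3.19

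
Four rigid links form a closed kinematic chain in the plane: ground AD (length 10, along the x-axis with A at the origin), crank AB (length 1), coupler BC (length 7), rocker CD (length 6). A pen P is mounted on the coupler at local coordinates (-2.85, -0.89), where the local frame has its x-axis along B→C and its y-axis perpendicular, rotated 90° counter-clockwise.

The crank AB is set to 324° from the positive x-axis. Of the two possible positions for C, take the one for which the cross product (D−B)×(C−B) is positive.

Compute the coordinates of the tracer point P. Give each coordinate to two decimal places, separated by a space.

-0.61 -3.22

A=(0,0), D=(10.00,0)
B = A + 1.00·(cos324°, sin324°) = (0.8090, -0.5878)
|BD| = 9.2098
circle(B,7.00) ∩ circle(D,6.00): a=5.3107, h=4.5604
  candidates: C₊=(5.8178,4.3022) cross=42.000; C₋=(6.3999,-4.7999) cross=-42.000
  mode + wants cross > 0 → take C=(5.8178,4.3022) (cross=42.000)
ex = (C−B)/|BC| = (0.7155,0.6986); ey = (-0.6986,0.7155)
P = B + -2.85·ex + -0.89·ey = (-0.6085,-3.2155)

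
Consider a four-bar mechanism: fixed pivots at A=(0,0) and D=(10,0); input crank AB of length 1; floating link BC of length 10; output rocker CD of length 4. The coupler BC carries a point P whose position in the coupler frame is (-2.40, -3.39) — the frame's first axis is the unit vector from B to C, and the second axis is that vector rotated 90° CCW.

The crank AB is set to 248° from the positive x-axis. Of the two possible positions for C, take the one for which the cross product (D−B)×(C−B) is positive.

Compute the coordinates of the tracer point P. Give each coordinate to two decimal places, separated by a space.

A=(0,0), D=(10.00,0)
B = A + 1.00·(cos248°, sin248°) = (-0.3746, -0.9272)
|BD| = 10.4160
circle(B,10.00) ∩ circle(D,4.00): a=9.2403, h=3.8233
  candidates: C₊=(8.4886,3.7035) cross=39.823; C₋=(9.1693,-3.9128) cross=-39.823
  mode + wants cross > 0 → take C=(8.4886,3.7035) (cross=39.823)
ex = (C−B)/|BC| = (0.8863,0.4631); ey = (-0.4631,0.8863)
P = B + -2.40·ex + -3.39·ey = (-0.9320,-5.0432)

-0.93 -5.04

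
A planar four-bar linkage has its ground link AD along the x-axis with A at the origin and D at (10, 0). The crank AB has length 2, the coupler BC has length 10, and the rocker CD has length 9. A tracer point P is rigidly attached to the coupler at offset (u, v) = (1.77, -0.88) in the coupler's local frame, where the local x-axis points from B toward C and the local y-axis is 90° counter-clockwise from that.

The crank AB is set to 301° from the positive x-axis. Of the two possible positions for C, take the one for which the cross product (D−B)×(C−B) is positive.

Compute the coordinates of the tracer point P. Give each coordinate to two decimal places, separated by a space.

2.54 -0.44

A=(0,0), D=(10.00,0)
B = A + 2.00·(cos301°, sin301°) = (1.0301, -1.7143)
|BD| = 9.1323
circle(B,10.00) ∩ circle(D,9.00): a=5.6064, h=8.2806
  candidates: C₊=(4.9824,7.4715) cross=75.621; C₋=(8.0913,-8.7953) cross=-75.621
  mode + wants cross > 0 → take C=(4.9824,7.4715) (cross=75.621)
ex = (C−B)/|BC| = (0.3952,0.9186); ey = (-0.9186,0.3952)
P = B + 1.77·ex + -0.88·ey = (2.5380,-0.4362)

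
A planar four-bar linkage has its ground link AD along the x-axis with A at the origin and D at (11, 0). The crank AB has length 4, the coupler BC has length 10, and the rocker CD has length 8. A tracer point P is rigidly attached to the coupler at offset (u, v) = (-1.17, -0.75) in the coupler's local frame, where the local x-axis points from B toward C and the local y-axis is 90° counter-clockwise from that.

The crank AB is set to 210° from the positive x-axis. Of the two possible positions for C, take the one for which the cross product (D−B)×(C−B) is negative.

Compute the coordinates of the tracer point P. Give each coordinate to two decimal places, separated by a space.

-4.84 -2.22

A=(0,0), D=(11.00,0)
B = A + 4.00·(cos210°, sin210°) = (-3.4641, -2.0000)
|BD| = 14.6017
circle(B,10.00) ∩ circle(D,8.00): a=8.5336, h=5.2132
  candidates: C₊=(4.2750,4.3329) cross=76.122; C₋=(5.7031,-5.9953) cross=-76.122
  mode - wants cross < 0 → take C=(5.7031,-5.9953) (cross=-76.122)
ex = (C−B)/|BC| = (0.9167,-0.3995); ey = (0.3995,0.9167)
P = B + -1.17·ex + -0.75·ey = (-4.8363,-2.2201)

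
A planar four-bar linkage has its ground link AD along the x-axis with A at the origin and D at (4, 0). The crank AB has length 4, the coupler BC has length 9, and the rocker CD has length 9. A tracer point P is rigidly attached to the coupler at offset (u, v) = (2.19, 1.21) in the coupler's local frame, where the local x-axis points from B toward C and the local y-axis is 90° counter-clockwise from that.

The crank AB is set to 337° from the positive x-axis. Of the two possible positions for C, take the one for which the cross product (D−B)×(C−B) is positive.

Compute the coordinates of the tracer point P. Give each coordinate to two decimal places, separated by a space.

1.24 -2.10

A=(0,0), D=(4.00,0)
B = A + 4.00·(cos337°, sin337°) = (3.6820, -1.5629)
|BD| = 1.5949
circle(B,9.00) ∩ circle(D,9.00): a=0.7975, h=8.9646
  candidates: C₊=(-4.9436,1.0058) cross=14.298; C₋=(12.6256,-2.5687) cross=-14.298
  mode + wants cross > 0 → take C=(-4.9436,1.0058) (cross=14.298)
ex = (C−B)/|BC| = (-0.9584,0.2854); ey = (-0.2854,-0.9584)
P = B + 2.19·ex + 1.21·ey = (1.2378,-2.0975)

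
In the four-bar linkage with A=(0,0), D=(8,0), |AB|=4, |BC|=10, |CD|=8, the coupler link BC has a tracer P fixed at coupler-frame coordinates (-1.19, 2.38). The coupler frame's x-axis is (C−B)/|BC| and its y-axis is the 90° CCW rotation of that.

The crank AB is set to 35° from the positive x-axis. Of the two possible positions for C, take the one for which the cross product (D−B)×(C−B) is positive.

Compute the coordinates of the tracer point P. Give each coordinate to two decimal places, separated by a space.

A=(0,0), D=(8.00,0)
B = A + 4.00·(cos35°, sin35°) = (3.2766, 2.2943)
|BD| = 5.2511
circle(B,10.00) ∩ circle(D,8.00): a=6.0534, h=7.9597
  candidates: C₊=(12.1994,6.8092) cross=41.797; C₋=(5.2439,-7.5103) cross=-41.797
  mode + wants cross > 0 → take C=(12.1994,6.8092) (cross=41.797)
ex = (C−B)/|BC| = (0.8923,0.4515); ey = (-0.4515,0.8923)
P = B + -1.19·ex + 2.38·ey = (1.1403,3.8806)

1.14 3.88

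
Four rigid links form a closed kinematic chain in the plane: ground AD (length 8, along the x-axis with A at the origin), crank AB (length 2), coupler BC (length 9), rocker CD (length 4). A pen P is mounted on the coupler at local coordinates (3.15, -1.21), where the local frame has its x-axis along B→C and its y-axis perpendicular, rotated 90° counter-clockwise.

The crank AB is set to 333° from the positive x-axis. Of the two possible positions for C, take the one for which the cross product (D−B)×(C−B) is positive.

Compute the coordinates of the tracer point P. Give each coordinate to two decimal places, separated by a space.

5.11 -0.33

A=(0,0), D=(8.00,0)
B = A + 2.00·(cos333°, sin333°) = (1.7820, -0.9080)
|BD| = 6.2839
circle(B,9.00) ∩ circle(D,4.00): a=8.3139, h=3.4466
  candidates: C₊=(9.5106,3.7038) cross=21.658; C₋=(10.5067,-3.1172) cross=-21.658
  mode + wants cross > 0 → take C=(9.5106,3.7038) (cross=21.658)
ex = (C−B)/|BC| = (0.8587,0.5124); ey = (-0.5124,0.8587)
P = B + 3.15·ex + -1.21·ey = (5.1071,-0.3329)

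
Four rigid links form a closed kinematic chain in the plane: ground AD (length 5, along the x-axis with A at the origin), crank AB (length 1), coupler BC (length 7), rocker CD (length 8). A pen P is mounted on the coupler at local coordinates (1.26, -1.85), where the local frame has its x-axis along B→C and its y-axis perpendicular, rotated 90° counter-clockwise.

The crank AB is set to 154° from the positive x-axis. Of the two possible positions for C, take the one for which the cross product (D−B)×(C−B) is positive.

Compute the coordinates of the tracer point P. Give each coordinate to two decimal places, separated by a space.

A=(0,0), D=(5.00,0)
B = A + 1.00·(cos154°, sin154°) = (-0.8988, 0.4384)
|BD| = 5.9151
circle(B,7.00) ∩ circle(D,8.00): a=1.6896, h=6.7930
  candidates: C₊=(1.2896,7.0875) cross=40.181; C₋=(0.2827,-6.4612) cross=-40.181
  mode + wants cross > 0 → take C=(1.2896,7.0875) (cross=40.181)
ex = (C−B)/|BC| = (0.3126,0.9499); ey = (-0.9499,0.3126)
P = B + 1.26·ex + -1.85·ey = (1.2524,1.0569)

1.25 1.06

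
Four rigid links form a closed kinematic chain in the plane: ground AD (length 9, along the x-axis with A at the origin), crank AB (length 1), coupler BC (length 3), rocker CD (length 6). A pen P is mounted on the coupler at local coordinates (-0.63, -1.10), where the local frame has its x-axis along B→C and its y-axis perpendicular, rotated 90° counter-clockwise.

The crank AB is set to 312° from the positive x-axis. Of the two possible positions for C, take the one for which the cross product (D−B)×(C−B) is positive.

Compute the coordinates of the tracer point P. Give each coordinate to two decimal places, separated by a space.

A=(0,0), D=(9.00,0)
B = A + 1.00·(cos312°, sin312°) = (0.6691, -0.7431)
|BD| = 8.3639
circle(B,3.00) ∩ circle(D,6.00): a=2.5679, h=1.5511
  candidates: C₊=(3.0891,1.0300) cross=12.973; C₋=(3.3647,-2.0599) cross=-12.973
  mode + wants cross > 0 → take C=(3.0891,1.0300) (cross=12.973)
ex = (C−B)/|BC| = (0.8066,0.5910); ey = (-0.5910,0.8066)
P = B + -0.63·ex + -1.10·ey = (0.8111,-2.0028)

0.81 -2.00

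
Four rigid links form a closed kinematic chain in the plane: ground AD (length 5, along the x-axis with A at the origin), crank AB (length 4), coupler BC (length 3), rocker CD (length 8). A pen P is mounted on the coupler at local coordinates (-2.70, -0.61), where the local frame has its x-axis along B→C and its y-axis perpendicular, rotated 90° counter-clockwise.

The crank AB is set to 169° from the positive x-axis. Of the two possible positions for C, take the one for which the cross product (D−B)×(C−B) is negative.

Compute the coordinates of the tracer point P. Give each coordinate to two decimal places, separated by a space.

-5.55 3.01

A=(0,0), D=(5.00,0)
B = A + 4.00·(cos169°, sin169°) = (-3.9265, 0.7632)
|BD| = 8.9591
circle(B,3.00) ∩ circle(D,8.00): a=1.4100, h=2.6480
  candidates: C₊=(-2.2960,3.2815) cross=23.724; C₋=(-2.7472,-1.9952) cross=-23.724
  mode - wants cross < 0 → take C=(-2.7472,-1.9952) (cross=-23.724)
ex = (C−B)/|BC| = (0.3931,-0.9195); ey = (0.9195,0.3931)
P = B + -2.70·ex + -0.61·ey = (-5.5488,3.0061)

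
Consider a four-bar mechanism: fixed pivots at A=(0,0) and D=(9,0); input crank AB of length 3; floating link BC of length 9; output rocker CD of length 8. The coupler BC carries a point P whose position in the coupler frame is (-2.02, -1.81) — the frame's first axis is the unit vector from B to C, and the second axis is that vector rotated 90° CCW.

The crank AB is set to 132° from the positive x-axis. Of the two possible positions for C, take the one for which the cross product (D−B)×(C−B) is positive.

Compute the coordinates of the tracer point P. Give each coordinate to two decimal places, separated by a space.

A=(0,0), D=(9.00,0)
B = A + 3.00·(cos132°, sin132°) = (-2.0074, 2.2294)
|BD| = 11.2309
circle(B,9.00) ∩ circle(D,8.00): a=6.3723, h=6.3556
  candidates: C₊=(5.4997,7.1936) cross=71.379; C₋=(2.9764,-5.2647) cross=-71.379
  mode + wants cross > 0 → take C=(5.4997,7.1936) (cross=71.379)
ex = (C−B)/|BC| = (0.8341,0.5516); ey = (-0.5516,0.8341)
P = B + -2.02·ex + -1.81·ey = (-2.6940,-0.3945)

-2.69 -0.39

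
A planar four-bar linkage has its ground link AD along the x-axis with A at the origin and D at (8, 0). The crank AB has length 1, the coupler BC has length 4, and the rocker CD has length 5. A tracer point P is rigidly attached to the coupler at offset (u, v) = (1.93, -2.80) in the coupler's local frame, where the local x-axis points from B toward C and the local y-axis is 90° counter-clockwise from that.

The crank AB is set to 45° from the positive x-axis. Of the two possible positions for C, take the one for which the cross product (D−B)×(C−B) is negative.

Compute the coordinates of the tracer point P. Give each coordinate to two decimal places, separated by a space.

A=(0,0), D=(8.00,0)
B = A + 1.00·(cos45°, sin45°) = (0.7071, 0.7071)
|BD| = 7.3271
circle(B,4.00) ∩ circle(D,5.00): a=3.0494, h=2.5887
  candidates: C₊=(3.9921,2.9894) cross=18.967; C₋=(3.4924,-2.1638) cross=-18.967
  mode - wants cross < 0 → take C=(3.4924,-2.1638) (cross=-18.967)
ex = (C−B)/|BC| = (0.6963,-0.7177); ey = (0.7177,0.6963)
P = B + 1.93·ex + -2.80·ey = (0.0414,-2.6278)

0.04 -2.63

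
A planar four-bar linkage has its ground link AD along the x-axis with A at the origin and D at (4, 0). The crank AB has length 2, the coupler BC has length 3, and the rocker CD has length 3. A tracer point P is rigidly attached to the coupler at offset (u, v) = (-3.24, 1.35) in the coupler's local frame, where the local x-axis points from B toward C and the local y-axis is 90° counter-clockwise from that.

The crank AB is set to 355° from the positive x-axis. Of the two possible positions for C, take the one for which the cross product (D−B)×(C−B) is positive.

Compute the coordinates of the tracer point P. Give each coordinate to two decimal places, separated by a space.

A=(0,0), D=(4.00,0)
B = A + 2.00·(cos355°, sin355°) = (1.9924, -0.1743)
|BD| = 2.0152
circle(B,3.00) ∩ circle(D,3.00): a=1.0076, h=2.8257
  candidates: C₊=(2.7518,2.7280) cross=5.694; C₋=(3.2406,-2.9023) cross=-5.694
  mode + wants cross > 0 → take C=(2.7518,2.7280) (cross=5.694)
ex = (C−B)/|BC| = (0.2531,0.9674); ey = (-0.9674,0.2531)
P = B + -3.24·ex + 1.35·ey = (-0.1338,-2.9671)

-0.13 -2.97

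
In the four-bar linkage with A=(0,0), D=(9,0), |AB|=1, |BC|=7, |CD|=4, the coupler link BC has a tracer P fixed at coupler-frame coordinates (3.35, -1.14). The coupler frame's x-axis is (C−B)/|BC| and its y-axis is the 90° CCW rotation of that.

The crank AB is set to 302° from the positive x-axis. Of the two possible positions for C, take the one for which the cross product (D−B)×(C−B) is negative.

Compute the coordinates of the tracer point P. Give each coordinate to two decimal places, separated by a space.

A=(0,0), D=(9.00,0)
B = A + 1.00·(cos302°, sin302°) = (0.5299, -0.8480)
|BD| = 8.5124
circle(B,7.00) ∩ circle(D,4.00): a=6.1946, h=3.2600
  candidates: C₊=(6.3689,3.0128) cross=27.750; C₋=(7.0184,-3.4747) cross=-27.750
  mode - wants cross < 0 → take C=(7.0184,-3.4747) (cross=-27.750)
ex = (C−B)/|BC| = (0.9269,-0.3752); ey = (0.3752,0.9269)
P = B + 3.35·ex + -1.14·ey = (3.2074,-3.1618)

3.21 -3.16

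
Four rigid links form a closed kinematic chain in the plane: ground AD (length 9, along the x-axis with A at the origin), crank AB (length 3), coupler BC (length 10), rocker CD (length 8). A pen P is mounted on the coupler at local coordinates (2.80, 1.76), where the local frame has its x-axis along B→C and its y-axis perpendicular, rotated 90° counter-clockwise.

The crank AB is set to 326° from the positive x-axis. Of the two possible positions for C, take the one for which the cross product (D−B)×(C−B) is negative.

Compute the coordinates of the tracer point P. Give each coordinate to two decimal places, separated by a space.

5.77 -2.04

A=(0,0), D=(9.00,0)
B = A + 3.00·(cos326°, sin326°) = (2.4871, -1.6776)
|BD| = 6.7255
circle(B,10.00) ∩ circle(D,8.00): a=6.0391, h=7.9705
  candidates: C₊=(6.3472,7.5474) cross=53.605; C₋=(10.3235,-7.8898) cross=-53.605
  mode - wants cross < 0 → take C=(10.3235,-7.8898) (cross=-53.605)
ex = (C−B)/|BC| = (0.7836,-0.6212); ey = (0.6212,0.7836)
P = B + 2.80·ex + 1.76·ey = (5.7746,-2.0378)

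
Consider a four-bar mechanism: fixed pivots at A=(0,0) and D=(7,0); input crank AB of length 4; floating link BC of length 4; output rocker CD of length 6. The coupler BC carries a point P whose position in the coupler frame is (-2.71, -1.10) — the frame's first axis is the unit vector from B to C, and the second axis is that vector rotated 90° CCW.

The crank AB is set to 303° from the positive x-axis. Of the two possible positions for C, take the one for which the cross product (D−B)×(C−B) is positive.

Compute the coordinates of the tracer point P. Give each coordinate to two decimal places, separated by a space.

4.02 -5.63

A=(0,0), D=(7.00,0)
B = A + 4.00·(cos303°, sin303°) = (2.1786, -3.3547)
|BD| = 5.8737
circle(B,4.00) ∩ circle(D,6.00): a=1.2343, h=3.8048
  candidates: C₊=(1.0187,0.4735) cross=22.348; C₋=(5.3648,-5.7729) cross=-22.348
  mode + wants cross > 0 → take C=(1.0187,0.4735) (cross=22.348)
ex = (C−B)/|BC| = (-0.2900,0.9570); ey = (-0.9570,-0.2900)
P = B + -2.71·ex + -1.10·ey = (4.0171,-5.6293)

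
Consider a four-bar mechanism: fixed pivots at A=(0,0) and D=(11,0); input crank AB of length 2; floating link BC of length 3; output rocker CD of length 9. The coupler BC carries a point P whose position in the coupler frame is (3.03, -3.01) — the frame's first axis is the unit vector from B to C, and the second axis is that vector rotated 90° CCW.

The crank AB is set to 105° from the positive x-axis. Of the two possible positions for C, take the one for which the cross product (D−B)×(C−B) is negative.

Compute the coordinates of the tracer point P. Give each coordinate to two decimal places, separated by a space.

0.40 -2.24

A=(0,0), D=(11.00,0)
B = A + 2.00·(cos105°, sin105°) = (-0.5176, 1.9319)
|BD| = 11.6785
circle(B,3.00) ∩ circle(D,9.00): a=2.7567, h=1.1835
  candidates: C₊=(2.3968,2.6430) cross=13.822; C₋=(2.0053,0.3086) cross=-13.822
  mode - wants cross < 0 → take C=(2.0053,0.3086) (cross=-13.822)
ex = (C−B)/|BC| = (0.8410,-0.5411); ey = (0.5411,0.8410)
P = B + 3.03·ex + -3.01·ey = (0.4019,-2.2389)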